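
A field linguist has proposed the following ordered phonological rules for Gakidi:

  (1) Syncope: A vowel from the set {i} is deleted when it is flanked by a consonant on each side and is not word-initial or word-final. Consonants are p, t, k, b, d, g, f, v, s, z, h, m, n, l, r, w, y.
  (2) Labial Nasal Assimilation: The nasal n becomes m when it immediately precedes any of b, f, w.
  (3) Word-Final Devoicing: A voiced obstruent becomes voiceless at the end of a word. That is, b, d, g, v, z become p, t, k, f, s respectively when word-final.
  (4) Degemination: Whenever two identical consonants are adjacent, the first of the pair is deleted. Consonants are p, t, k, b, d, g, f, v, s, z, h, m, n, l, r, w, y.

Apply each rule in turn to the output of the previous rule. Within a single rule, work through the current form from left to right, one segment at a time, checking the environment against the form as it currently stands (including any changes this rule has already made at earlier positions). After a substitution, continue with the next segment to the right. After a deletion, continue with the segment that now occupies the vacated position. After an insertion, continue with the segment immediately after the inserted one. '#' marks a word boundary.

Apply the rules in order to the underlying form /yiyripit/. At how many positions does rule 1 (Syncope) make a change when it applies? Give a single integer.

(1) Syncope: [yiyripit] → [yyrpt]
(2) Labial Nasal Assimilation: no change — [yyrpt]
(3) Word-Final Devoicing: no change — [yyrpt]
(4) Degemination: [yyrpt] → [yrpt]
Rule 1 changed 3 position(s).

3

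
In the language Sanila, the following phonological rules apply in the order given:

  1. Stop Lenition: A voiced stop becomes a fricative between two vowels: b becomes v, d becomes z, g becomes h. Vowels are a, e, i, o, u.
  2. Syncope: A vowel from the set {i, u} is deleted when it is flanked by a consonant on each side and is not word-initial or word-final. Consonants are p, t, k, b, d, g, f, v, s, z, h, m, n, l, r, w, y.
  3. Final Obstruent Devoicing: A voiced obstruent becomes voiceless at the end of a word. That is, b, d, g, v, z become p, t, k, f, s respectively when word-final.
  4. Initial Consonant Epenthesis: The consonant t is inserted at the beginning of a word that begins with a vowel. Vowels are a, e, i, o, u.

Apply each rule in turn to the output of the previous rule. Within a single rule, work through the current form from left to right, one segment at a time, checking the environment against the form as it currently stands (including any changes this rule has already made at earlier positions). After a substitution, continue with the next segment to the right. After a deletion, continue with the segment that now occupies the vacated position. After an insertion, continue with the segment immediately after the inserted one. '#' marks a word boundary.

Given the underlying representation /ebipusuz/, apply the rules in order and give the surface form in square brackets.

[tevpss]

1 Stop Lenition: [ebipusuz] → [evipusuz]
2 Syncope: [evipusuz] → [evpsz]
3 Final Obstruent Devoicing: [evpsz] → [evpss]
4 Initial Consonant Epenthesis: [evpss] → [tevpss]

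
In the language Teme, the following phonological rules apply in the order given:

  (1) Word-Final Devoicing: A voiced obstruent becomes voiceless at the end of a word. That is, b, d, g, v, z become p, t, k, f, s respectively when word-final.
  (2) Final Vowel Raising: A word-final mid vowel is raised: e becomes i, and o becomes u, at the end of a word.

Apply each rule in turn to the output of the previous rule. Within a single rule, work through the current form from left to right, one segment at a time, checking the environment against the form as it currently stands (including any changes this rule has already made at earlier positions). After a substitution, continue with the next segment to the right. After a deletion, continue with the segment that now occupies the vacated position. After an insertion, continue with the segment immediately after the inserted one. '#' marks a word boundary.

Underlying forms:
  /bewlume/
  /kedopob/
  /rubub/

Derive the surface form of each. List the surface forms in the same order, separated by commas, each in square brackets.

[bewlumi], [kedopop], [rubup]

/bewlume/:
  (1) Word-Final Devoicing: no change — [bewlume]
  (2) Final Vowel Raising: [bewlume] → [bewlumi]
/kedopob/:
  (1) Word-Final Devoicing: [kedopob] → [kedopop]
  (2) Final Vowel Raising: no change — [kedopop]
/rubub/:
  (1) Word-Final Devoicing: [rubub] → [rubup]
  (2) Final Vowel Raising: no change — [rubup]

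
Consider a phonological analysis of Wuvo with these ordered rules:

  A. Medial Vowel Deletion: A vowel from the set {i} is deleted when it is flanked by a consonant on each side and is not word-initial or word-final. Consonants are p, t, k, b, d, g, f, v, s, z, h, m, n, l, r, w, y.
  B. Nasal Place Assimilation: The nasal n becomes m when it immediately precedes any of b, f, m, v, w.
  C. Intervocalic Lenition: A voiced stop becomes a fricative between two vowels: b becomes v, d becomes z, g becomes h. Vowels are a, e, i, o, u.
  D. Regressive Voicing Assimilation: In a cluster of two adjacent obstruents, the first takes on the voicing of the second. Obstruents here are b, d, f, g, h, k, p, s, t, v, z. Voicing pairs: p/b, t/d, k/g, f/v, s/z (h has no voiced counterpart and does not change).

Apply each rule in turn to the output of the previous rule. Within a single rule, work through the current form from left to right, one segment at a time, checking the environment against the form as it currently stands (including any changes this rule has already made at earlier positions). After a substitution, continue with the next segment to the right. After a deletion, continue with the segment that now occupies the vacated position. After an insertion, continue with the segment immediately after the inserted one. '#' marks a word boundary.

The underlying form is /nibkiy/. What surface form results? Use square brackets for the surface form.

[mpky]

A Medial Vowel Deletion: [nibkiy] → [nbky]
B Nasal Place Assimilation: [nbky] → [mbky]
C Intervocalic Lenition: no change — [mbky]
D Regressive Voicing Assimilation: [mbky] → [mpky]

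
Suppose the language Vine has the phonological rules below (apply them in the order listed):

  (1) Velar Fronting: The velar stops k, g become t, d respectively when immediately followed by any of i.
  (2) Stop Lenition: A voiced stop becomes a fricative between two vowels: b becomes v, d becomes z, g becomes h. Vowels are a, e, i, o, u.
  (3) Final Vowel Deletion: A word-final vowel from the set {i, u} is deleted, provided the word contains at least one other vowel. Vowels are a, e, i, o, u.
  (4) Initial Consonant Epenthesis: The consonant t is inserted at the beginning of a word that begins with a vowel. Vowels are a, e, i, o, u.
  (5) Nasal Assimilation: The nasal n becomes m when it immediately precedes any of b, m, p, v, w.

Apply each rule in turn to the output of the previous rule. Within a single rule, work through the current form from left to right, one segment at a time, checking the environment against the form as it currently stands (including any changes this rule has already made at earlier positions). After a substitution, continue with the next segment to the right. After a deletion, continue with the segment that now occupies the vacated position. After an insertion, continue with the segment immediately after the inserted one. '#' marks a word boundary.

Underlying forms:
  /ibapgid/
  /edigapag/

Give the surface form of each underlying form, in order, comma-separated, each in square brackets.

/ibapgid/:
  (1) Velar Fronting: [ibapgid] → [ibapdid]
  (2) Stop Lenition: [ibapdid] → [ivapdid]
  (3) Final Vowel Deletion: no change — [ivapdid]
  (4) Initial Consonant Epenthesis: [ivapdid] → [tivapdid]
  (5) Nasal Assimilation: no change — [tivapdid]
/edigapag/:
  (1) Velar Fronting: no change — [edigapag]
  (2) Stop Lenition: [edigapag] → [ezihapag]
  (3) Final Vowel Deletion: no change — [ezihapag]
  (4) Initial Consonant Epenthesis: [ezihapag] → [tezihapag]
  (5) Nasal Assimilation: no change — [tezihapag]

[tivapdid], [tezihapag]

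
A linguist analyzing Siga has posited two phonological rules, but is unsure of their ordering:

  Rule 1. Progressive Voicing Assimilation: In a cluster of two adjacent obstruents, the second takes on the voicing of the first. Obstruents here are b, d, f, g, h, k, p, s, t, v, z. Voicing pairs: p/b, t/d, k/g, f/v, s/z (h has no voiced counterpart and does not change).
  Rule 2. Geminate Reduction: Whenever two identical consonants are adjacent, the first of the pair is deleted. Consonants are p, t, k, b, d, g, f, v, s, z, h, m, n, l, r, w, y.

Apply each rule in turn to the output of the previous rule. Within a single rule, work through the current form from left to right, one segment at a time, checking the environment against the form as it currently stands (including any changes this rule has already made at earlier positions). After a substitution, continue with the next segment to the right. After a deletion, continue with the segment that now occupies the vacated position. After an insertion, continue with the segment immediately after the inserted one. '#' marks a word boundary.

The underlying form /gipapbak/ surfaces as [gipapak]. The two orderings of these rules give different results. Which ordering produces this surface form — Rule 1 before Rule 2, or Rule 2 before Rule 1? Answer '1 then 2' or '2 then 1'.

1 then 2

Order 1 then 2:
  1 Progressive Voicing Assimilation: [gipapbak] → [gipappak]
  2 Geminate Reduction: [gipappak] → [gipapak]
  result: [gipapak]
Order 2 then 1:
  2 Geminate Reduction: no change — [gipapbak]
  1 Progressive Voicing Assimilation: [gipapbak] → [gipappak]
  result: [gipappak]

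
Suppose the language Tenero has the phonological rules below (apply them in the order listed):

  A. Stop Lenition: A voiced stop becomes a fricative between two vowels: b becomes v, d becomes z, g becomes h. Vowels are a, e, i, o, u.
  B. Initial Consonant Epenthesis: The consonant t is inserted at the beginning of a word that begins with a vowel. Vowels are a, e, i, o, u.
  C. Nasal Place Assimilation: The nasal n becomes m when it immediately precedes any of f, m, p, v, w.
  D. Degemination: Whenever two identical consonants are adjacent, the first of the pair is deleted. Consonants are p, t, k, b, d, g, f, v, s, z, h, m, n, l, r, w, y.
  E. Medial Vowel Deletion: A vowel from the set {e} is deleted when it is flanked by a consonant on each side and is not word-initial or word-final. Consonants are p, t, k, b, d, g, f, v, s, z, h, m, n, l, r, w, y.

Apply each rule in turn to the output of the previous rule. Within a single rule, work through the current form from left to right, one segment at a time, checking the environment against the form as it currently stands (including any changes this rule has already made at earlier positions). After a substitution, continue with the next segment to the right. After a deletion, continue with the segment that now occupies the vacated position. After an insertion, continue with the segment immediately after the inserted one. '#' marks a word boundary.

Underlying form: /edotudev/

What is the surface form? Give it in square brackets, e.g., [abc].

A Stop Lenition: [edotudev] → [ezotuzev]
B Initial Consonant Epenthesis: [ezotuzev] → [tezotuzev]
C Nasal Place Assimilation: no change — [tezotuzev]
D Degemination: no change — [tezotuzev]
E Medial Vowel Deletion: [tezotuzev] → [tzotuzv]

[tzotuzv]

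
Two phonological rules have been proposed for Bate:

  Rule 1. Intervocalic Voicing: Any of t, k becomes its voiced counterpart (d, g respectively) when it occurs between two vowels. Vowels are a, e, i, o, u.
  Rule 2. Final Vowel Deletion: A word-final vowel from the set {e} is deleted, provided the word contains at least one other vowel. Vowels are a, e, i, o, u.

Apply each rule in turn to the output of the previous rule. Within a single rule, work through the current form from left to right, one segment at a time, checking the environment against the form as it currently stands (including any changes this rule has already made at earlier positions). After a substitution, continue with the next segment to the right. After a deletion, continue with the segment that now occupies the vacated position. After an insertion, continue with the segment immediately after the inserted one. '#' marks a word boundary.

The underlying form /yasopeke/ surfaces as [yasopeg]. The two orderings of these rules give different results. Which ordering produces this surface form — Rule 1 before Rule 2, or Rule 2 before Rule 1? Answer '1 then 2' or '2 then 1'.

1 then 2

Order 1 then 2:
  1 Intervocalic Voicing: [yasopeke] → [yasopege]
  2 Final Vowel Deletion: [yasopege] → [yasopeg]
  result: [yasopeg]
Order 2 then 1:
  2 Final Vowel Deletion: [yasopeke] → [yasopek]
  1 Intervocalic Voicing: no change — [yasopek]
  result: [yasopek]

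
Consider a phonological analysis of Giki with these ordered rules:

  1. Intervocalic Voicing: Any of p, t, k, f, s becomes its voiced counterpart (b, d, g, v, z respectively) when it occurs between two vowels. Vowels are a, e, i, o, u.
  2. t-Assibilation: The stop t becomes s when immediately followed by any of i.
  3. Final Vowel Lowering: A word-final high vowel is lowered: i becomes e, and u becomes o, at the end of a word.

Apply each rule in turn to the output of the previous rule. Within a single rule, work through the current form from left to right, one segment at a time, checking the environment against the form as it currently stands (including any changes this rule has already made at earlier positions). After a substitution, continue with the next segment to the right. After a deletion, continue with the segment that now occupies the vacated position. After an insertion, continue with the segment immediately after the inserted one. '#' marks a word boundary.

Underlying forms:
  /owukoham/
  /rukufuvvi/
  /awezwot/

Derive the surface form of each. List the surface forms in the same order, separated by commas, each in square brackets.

[owugoham], [ruguvuvve], [awezwot]

/owukoham/:
  1 Intervocalic Voicing: [owukoham] → [owugoham]
  2 t-Assibilation: no change — [owugoham]
  3 Final Vowel Lowering: no change — [owugoham]
/rukufuvvi/:
  1 Intervocalic Voicing: [rukufuvvi] → [ruguvuvvi]
  2 t-Assibilation: no change — [ruguvuvvi]
  3 Final Vowel Lowering: [ruguvuvvi] → [ruguvuvve]
/awezwot/:
  1 Intervocalic Voicing: no change — [awezwot]
  2 t-Assibilation: no change — [awezwot]
  3 Final Vowel Lowering: no change — [awezwot]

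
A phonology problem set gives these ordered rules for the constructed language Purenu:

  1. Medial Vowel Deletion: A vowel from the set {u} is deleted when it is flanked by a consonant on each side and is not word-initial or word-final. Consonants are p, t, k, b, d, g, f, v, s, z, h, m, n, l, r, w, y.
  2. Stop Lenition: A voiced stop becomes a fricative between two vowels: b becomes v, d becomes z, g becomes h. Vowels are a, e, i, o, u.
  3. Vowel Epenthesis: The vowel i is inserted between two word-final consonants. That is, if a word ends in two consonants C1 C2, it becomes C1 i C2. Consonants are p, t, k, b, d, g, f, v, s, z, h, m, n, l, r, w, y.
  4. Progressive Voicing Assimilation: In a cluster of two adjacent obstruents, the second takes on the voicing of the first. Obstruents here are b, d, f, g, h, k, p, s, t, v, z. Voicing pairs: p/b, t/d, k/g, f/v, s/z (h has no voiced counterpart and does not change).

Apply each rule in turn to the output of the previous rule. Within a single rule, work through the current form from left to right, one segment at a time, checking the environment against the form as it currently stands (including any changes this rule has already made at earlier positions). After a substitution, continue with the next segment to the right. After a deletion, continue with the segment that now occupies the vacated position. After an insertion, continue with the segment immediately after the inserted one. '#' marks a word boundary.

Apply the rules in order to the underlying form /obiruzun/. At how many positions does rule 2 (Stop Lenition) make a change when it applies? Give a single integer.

1 Medial Vowel Deletion: [obiruzun] → [obirzn]
2 Stop Lenition: [obirzn] → [ovirzn]
3 Vowel Epenthesis: [ovirzn] → [ovirzin]
4 Progressive Voicing Assimilation: no change — [ovirzin]
Rule 2 changed 1 position(s).

1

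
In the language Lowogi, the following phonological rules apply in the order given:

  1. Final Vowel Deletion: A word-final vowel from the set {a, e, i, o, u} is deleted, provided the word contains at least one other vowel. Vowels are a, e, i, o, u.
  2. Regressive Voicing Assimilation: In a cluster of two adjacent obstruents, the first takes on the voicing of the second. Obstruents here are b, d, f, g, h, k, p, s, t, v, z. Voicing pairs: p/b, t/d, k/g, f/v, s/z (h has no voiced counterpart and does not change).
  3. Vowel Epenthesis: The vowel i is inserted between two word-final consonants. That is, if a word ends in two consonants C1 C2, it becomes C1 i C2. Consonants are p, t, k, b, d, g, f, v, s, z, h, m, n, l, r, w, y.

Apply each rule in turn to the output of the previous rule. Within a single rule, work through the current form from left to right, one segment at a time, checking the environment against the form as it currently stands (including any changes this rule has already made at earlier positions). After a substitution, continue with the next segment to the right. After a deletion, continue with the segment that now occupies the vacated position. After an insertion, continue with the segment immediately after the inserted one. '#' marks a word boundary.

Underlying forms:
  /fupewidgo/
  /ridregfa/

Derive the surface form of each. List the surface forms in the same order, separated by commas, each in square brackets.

[fupewidig], [ridrekif]

/fupewidgo/:
  1 Final Vowel Deletion: [fupewidgo] → [fupewidg]
  2 Regressive Voicing Assimilation: no change — [fupewidg]
  3 Vowel Epenthesis: [fupewidg] → [fupewidig]
/ridregfa/:
  1 Final Vowel Deletion: [ridregfa] → [ridregf]
  2 Regressive Voicing Assimilation: [ridregf] → [ridrekf]
  3 Vowel Epenthesis: [ridrekf] → [ridrekif]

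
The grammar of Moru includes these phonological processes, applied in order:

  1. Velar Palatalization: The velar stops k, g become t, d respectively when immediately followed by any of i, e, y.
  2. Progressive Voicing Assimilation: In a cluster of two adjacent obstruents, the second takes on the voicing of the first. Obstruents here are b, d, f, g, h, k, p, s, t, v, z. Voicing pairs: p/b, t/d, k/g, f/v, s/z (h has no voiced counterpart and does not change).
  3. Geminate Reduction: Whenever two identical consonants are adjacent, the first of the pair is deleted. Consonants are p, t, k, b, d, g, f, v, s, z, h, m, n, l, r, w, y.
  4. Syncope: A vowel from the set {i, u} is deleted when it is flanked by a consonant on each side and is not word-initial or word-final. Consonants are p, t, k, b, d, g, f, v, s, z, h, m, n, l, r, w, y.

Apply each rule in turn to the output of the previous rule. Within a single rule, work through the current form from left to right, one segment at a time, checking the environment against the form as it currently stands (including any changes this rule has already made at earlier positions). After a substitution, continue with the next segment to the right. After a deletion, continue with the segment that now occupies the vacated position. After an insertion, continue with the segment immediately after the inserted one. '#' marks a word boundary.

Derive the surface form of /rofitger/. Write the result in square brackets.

[rofter]

1 Velar Palatalization: [rofitger] → [rofitder]
2 Progressive Voicing Assimilation: [rofitder] → [rofitter]
3 Geminate Reduction: [rofitter] → [rofiter]
4 Syncope: [rofiter] → [rofter]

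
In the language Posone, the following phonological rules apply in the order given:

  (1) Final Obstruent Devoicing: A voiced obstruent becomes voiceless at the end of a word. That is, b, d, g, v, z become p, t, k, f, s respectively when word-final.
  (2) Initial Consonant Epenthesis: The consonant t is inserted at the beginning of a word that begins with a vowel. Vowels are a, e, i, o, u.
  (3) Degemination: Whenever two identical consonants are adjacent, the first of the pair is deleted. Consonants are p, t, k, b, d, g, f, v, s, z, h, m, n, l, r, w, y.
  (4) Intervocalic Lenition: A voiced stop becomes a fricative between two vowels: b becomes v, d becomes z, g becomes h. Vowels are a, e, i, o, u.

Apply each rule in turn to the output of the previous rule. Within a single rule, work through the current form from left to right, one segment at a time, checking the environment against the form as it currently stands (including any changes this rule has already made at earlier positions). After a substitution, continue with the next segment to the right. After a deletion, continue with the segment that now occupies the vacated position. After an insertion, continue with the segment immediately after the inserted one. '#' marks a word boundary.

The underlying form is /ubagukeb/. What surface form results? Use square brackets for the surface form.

[tuvahukep]

(1) Final Obstruent Devoicing: [ubagukeb] → [ubagukep]
(2) Initial Consonant Epenthesis: [ubagukep] → [tubagukep]
(3) Degemination: no change — [tubagukep]
(4) Intervocalic Lenition: [tubagukep] → [tuvahukep]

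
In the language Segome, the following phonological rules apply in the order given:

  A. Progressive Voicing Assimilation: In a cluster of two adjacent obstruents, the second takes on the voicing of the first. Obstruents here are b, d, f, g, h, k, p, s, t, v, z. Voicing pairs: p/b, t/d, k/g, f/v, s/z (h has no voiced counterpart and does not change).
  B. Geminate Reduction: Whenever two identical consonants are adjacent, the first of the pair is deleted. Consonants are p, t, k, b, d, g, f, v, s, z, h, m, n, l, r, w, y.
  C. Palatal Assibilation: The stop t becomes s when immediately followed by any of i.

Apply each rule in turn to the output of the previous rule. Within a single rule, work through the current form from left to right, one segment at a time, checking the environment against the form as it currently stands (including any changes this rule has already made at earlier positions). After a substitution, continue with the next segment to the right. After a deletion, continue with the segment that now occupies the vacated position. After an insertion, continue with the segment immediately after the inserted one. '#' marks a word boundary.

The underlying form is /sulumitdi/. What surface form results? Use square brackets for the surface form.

[sulumisi]

A Progressive Voicing Assimilation: [sulumitdi] → [sulumitti]
B Geminate Reduction: [sulumitti] → [sulumiti]
C Palatal Assibilation: [sulumiti] → [sulumisi]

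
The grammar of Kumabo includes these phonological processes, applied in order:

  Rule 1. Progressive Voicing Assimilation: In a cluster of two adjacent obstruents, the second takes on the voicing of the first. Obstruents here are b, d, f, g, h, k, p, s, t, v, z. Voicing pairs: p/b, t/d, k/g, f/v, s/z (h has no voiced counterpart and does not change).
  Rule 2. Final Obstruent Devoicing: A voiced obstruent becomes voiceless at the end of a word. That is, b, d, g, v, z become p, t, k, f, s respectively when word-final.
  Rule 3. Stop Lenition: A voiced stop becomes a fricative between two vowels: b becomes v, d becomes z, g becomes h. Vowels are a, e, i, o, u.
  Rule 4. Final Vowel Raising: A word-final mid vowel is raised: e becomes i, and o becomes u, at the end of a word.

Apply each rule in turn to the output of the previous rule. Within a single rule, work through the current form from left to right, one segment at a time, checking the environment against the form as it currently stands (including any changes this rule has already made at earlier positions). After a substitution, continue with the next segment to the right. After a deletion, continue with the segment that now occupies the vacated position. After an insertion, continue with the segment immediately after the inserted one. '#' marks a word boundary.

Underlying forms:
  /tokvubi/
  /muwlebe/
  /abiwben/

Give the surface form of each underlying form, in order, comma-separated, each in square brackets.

[tokfuvi], [muwlevi], [aviwben]

/tokvubi/:
  Rule 1 Progressive Voicing Assimilation: [tokvubi] → [tokfubi]
  Rule 2 Final Obstruent Devoicing: no change — [tokfubi]
  Rule 3 Stop Lenition: [tokfubi] → [tokfuvi]
  Rule 4 Final Vowel Raising: no change — [tokfuvi]
/muwlebe/:
  Rule 1 Progressive Voicing Assimilation: no change — [muwlebe]
  Rule 2 Final Obstruent Devoicing: no change — [muwlebe]
  Rule 3 Stop Lenition: [muwlebe] → [muwleve]
  Rule 4 Final Vowel Raising: [muwleve] → [muwlevi]
/abiwben/:
  Rule 1 Progressive Voicing Assimilation: no change — [abiwben]
  Rule 2 Final Obstruent Devoicing: no change — [abiwben]
  Rule 3 Stop Lenition: [abiwben] → [aviwben]
  Rule 4 Final Vowel Raising: no change — [aviwben]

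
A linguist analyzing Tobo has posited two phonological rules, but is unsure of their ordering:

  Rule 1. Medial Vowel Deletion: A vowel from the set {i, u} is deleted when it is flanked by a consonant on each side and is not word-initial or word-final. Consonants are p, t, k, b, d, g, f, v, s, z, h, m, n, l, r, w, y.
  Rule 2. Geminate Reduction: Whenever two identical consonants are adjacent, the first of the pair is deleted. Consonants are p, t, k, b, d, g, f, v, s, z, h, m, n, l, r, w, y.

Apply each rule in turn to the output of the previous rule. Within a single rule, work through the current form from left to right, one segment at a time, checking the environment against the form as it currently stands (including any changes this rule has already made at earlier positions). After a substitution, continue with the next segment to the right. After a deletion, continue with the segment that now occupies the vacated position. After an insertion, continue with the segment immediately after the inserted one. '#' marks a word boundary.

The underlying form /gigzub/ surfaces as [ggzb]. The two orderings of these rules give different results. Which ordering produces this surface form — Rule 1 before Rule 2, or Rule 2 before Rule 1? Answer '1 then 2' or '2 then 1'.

2 then 1

Order 1 then 2:
  1 Medial Vowel Deletion: [gigzub] → [ggzb]
  2 Geminate Reduction: [ggzb] → [gzb]
  result: [gzb]
Order 2 then 1:
  2 Geminate Reduction: no change — [gigzub]
  1 Medial Vowel Deletion: [gigzub] → [ggzb]
  result: [ggzb]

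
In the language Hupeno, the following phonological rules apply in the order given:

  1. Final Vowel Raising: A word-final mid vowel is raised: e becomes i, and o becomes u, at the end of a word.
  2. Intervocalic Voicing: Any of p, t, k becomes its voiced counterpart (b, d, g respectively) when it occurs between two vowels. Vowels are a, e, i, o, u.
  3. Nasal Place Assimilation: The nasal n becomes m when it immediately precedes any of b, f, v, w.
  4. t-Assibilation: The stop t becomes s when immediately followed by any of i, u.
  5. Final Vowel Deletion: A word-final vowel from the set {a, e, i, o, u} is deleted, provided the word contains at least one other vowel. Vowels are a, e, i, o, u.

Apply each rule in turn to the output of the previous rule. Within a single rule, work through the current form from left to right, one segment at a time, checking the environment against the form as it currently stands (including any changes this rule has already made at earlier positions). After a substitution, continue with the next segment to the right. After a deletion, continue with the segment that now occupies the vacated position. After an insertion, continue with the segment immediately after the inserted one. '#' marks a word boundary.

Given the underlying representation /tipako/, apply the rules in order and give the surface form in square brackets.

[sibag]

1 Final Vowel Raising: [tipako] → [tipaku]
2 Intervocalic Voicing: [tipaku] → [tibagu]
3 Nasal Place Assimilation: no change — [tibagu]
4 t-Assibilation: [tibagu] → [sibagu]
5 Final Vowel Deletion: [sibagu] → [sibag]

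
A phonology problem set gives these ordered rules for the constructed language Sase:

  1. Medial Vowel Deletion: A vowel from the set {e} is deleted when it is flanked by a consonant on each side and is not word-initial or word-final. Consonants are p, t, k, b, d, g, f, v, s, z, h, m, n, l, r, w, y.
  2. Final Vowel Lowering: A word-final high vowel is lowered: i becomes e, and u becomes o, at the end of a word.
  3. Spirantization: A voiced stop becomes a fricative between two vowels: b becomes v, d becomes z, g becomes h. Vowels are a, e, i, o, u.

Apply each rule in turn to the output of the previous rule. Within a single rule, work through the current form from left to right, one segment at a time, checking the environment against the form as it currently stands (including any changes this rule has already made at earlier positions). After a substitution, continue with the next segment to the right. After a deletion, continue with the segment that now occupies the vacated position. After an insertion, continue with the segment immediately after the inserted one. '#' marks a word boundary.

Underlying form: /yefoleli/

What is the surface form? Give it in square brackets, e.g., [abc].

1 Medial Vowel Deletion: [yefoleli] → [yfolli]
2 Final Vowel Lowering: [yfolli] → [yfolle]
3 Spirantization: no change — [yfolle]

[yfolle]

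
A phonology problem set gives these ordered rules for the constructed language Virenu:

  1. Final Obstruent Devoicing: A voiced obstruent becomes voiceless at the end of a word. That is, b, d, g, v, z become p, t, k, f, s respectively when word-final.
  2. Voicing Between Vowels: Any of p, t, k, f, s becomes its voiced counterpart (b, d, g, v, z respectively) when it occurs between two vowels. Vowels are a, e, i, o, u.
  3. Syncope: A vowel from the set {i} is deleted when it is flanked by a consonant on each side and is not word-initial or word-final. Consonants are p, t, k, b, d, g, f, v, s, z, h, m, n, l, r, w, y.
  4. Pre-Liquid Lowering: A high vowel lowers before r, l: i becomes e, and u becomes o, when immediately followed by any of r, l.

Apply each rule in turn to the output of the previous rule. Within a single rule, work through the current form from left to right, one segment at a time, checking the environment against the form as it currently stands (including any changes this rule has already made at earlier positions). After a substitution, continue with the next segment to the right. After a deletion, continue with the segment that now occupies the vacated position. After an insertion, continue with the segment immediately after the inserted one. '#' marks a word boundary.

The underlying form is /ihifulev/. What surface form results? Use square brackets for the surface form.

[ihvolef]

1 Final Obstruent Devoicing: [ihifulev] → [ihifulef]
2 Voicing Between Vowels: [ihifulef] → [ihivulef]
3 Syncope: [ihivulef] → [ihvulef]
4 Pre-Liquid Lowering: [ihvulef] → [ihvolef]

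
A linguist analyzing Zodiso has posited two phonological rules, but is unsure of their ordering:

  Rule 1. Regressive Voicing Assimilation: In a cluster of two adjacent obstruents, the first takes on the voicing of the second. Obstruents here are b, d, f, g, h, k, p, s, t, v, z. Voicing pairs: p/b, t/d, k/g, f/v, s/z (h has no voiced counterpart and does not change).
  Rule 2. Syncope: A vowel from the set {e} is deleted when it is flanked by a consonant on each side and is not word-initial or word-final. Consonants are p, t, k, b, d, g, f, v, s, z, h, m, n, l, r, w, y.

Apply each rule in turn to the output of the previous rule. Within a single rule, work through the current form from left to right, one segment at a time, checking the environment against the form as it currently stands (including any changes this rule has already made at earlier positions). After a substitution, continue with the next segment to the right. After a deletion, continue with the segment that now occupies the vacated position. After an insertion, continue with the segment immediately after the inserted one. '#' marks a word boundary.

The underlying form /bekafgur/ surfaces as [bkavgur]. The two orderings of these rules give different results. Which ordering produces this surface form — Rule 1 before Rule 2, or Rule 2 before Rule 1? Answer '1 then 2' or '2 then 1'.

Order 1 then 2:
  1 Regressive Voicing Assimilation: [bekafgur] → [bekavgur]
  2 Syncope: [bekavgur] → [bkavgur]
  result: [bkavgur]
Order 2 then 1:
  2 Syncope: [bekafgur] → [bkafgur]
  1 Regressive Voicing Assimilation: [bkafgur] → [pkavgur]
  result: [pkavgur]

1 then 2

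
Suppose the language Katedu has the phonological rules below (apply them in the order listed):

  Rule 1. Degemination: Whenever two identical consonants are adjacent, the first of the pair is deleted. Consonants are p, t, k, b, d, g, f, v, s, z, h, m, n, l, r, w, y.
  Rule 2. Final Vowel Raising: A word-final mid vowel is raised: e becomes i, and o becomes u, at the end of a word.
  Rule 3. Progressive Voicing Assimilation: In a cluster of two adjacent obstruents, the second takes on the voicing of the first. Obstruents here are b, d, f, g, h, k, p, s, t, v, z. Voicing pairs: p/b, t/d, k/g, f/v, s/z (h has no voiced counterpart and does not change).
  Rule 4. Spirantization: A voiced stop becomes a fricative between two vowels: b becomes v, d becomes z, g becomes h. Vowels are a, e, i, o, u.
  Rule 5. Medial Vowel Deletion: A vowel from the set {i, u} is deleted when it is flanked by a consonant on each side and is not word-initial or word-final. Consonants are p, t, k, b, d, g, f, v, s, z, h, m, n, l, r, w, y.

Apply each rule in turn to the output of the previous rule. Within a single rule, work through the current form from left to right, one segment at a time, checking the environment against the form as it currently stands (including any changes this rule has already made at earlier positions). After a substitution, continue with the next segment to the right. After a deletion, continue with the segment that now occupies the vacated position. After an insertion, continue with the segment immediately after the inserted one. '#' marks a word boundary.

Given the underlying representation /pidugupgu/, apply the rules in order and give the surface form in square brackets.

Rule 1 Degemination: no change — [pidugupgu]
Rule 2 Final Vowel Raising: no change — [pidugupgu]
Rule 3 Progressive Voicing Assimilation: [pidugupgu] → [pidugupku]
Rule 4 Spirantization: [pidugupku] → [pizuhupku]
Rule 5 Medial Vowel Deletion: [pizuhupku] → [pzhpku]

[pzhpku]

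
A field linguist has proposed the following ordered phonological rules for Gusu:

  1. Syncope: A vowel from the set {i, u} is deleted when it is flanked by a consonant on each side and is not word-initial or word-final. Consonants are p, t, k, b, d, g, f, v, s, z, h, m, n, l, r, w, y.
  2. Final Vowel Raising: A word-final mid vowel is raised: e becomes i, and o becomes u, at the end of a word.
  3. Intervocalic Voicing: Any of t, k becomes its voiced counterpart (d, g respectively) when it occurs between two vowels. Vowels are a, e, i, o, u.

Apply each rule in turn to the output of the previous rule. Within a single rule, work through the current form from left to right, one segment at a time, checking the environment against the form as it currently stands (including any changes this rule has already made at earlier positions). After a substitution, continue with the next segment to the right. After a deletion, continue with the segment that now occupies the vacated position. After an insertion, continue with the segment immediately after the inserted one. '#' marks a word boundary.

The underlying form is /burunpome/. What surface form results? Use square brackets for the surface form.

[brnpomi]

1 Syncope: [burunpome] → [brnpome]
2 Final Vowel Raising: [brnpome] → [brnpomi]
3 Intervocalic Voicing: no change — [brnpomi]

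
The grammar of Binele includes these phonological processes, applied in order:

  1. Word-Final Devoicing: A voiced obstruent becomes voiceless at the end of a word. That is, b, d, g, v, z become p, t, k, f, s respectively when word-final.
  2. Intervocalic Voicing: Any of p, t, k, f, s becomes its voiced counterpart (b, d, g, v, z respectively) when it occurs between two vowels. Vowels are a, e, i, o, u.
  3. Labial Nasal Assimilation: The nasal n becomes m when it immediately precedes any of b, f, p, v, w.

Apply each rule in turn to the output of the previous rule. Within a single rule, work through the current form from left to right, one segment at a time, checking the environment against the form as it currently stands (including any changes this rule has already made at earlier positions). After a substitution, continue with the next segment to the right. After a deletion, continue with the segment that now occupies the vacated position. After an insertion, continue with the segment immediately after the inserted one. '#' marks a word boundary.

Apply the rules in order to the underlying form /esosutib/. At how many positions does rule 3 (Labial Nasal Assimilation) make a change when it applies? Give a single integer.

1 Word-Final Devoicing: [esosutib] → [esosutip]
2 Intervocalic Voicing: [esosutip] → [ezozudip]
3 Labial Nasal Assimilation: no change — [ezozudip]
Rule 3 changed 0 position(s).

0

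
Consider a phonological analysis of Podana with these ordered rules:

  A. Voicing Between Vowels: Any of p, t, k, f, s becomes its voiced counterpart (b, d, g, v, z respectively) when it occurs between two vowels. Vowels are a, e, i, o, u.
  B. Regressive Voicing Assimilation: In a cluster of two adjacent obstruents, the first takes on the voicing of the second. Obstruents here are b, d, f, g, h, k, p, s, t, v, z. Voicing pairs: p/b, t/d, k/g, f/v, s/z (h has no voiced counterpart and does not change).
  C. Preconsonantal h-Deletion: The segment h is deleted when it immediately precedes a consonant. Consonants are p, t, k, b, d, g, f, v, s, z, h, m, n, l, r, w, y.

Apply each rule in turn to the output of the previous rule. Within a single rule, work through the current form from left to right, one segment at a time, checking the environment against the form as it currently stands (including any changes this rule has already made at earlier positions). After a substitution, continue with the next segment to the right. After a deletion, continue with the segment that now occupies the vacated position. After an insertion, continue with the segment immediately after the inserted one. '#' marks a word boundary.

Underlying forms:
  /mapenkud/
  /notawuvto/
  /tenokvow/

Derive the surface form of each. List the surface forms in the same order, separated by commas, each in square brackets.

/mapenkud/:
  A Voicing Between Vowels: [mapenkud] → [mabenkud]
  B Regressive Voicing Assimilation: no change — [mabenkud]
  C Preconsonantal h-Deletion: no change — [mabenkud]
/notawuvto/:
  A Voicing Between Vowels: [notawuvto] → [nodawuvto]
  B Regressive Voicing Assimilation: [nodawuvto] → [nodawufto]
  C Preconsonantal h-Deletion: no change — [nodawufto]
/tenokvow/:
  A Voicing Between Vowels: no change — [tenokvow]
  B Regressive Voicing Assimilation: [tenokvow] → [tenogvow]
  C Preconsonantal h-Deletion: no change — [tenogvow]

[mabenkud], [nodawufto], [tenogvow]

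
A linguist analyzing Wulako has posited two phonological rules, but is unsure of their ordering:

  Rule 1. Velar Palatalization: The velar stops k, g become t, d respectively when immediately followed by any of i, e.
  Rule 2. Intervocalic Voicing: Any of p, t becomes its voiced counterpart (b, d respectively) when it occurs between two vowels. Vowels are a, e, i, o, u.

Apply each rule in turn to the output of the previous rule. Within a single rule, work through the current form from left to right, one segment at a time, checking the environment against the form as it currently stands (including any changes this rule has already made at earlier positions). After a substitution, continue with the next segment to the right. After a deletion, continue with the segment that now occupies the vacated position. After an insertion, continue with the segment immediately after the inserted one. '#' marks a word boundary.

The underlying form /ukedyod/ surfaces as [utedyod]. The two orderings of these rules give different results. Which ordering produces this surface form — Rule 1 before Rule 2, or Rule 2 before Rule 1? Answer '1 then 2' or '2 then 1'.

Order 1 then 2:
  1 Velar Palatalization: [ukedyod] → [utedyod]
  2 Intervocalic Voicing: [utedyod] → [udedyod]
  result: [udedyod]
Order 2 then 1:
  2 Intervocalic Voicing: no change — [ukedyod]
  1 Velar Palatalization: [ukedyod] → [utedyod]
  result: [utedyod]

2 then 1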